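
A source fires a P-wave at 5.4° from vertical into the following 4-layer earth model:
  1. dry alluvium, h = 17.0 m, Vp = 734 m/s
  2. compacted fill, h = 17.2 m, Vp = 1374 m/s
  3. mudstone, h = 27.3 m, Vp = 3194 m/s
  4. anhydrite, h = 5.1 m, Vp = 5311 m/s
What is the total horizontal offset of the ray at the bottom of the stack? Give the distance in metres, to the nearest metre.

22 m

Apply Snell's law at each interface; in layer i the horizontal offset is hᵢ·tan θᵢ.
Layer 1: θ = 5.40°; offset = 17.0·tan 5.40° = 1.607 m.
Layer 2: sin θ = 1374·sin 5.4°/734 = 0.1762, θ = 10.15°; offset = 17.2·tan 10.15° = 3.078 m.
Layer 3: sin θ = 3194·sin 5.4°/734 = 0.4095, θ = 24.17°; offset = 27.3·tan 24.17° = 12.254 m.
Layer 4: sin θ = 5311·sin 5.4°/734 = 0.6809, θ = 42.92°; offset = 5.1·tan 42.92° = 4.742 m.
Total horizontal offset = 21.682 m.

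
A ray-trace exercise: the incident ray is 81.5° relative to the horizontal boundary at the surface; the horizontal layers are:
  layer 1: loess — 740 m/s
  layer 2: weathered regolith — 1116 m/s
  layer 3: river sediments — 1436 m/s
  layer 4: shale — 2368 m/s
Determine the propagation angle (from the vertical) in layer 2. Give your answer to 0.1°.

From the normal: θ₁ = 90° − 81.5° = 8.5°.
Ray parameter p = sin 8.5° / 740 = 1.9974e-04 s/m.
sin θ_2 = p·V_2 = 1.9974e-04 × 1116 = 0.2229.
θ_2 = arcsin 0.2229 = 12.88°.

12.9°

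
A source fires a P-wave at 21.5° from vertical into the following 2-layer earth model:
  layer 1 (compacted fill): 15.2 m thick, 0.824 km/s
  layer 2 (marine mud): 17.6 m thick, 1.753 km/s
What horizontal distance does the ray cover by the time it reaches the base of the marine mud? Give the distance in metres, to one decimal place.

27.9 m

p = sin θ₁/V₁ = sin 21.5°/0.824 = 4.4478e-01 s/km is conserved through the stack.
Layer 1: θ = 21.50°; offset = 15.2·tan 21.50° = 5.987 m.
Layer 2: sin θ = p·1.753 = 0.7797 → θ = 51.23°; offset = 17.6·tan 51.23° = 21.916 m.
Summing the layer offsets gives 27.904 m.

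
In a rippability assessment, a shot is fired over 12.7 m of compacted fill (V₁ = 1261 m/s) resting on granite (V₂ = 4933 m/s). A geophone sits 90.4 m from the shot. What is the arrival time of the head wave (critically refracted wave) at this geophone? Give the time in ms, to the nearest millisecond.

θ_c = arcsin(V₁/V₂) = arcsin(1261/4933) = 14.81°, cos θ_c = 0.9668.
Intercept time tᵢ = 2h cos θ_c / V₁ = 2·12.7·0.9668/1261 = 0.01947 s.
t = x/V₂ + tᵢ = 90.4/4933 + 0.01947 = 0.03780 s.

38 ms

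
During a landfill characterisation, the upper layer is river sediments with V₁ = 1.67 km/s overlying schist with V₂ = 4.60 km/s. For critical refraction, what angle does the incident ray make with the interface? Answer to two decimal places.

68.71°

At critical incidence the refracted ray runs along the interface (θ₂ = 90°), so sin θ_c = V₁/V₂.
θ_c = arcsin(1.67/4.60) = arcsin 0.3630 = 21.29°.
Measured from the interface: 90° − 21.29° = 68.71°.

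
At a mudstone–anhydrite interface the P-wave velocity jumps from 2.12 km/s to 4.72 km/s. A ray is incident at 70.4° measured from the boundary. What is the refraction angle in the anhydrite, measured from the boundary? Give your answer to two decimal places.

41.68°

Convert to the normal: θ₁ = 90° − 70.4° = 19.6°.
sin θ₁/V₁ = sin θ₂/V₂ ⇒ sin θ₂ = 4.72·sin 19.6°/2.12 = 4.72·0.3355/2.12 = 0.7469.
θ₂ = sin⁻¹(0.7469) = 48.32° (from vertical).
From the interface: 90° − 48.32° = 41.68°.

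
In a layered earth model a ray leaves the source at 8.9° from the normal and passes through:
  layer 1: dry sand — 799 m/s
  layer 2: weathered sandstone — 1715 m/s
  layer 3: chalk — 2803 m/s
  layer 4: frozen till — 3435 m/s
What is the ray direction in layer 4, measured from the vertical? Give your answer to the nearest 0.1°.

41.7°

Ray parameter p = sin 8.9° / 799 = 1.9363e-04 s/m.
sin θ_4 = p·V_4 = 1.9363e-04 × 3435 = 0.6651.
θ_4 = arcsin 0.6651 = 41.69°.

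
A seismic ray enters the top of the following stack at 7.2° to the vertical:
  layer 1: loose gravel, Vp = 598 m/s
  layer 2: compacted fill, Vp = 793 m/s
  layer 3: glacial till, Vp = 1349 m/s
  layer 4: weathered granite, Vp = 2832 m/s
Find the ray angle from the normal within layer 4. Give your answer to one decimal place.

Snell's law across each interface conserves sin θ / V, so sin θ_4 = V_4·sin θ₁/V₁.
sin θ_4 = 2832 × sin 7.2° / 598 = 0.5936.
θ_4 = arcsin 0.5936 = 36.41°.

36.4°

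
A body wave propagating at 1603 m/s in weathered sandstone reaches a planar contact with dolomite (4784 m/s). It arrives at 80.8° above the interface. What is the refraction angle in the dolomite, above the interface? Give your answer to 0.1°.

Convert to the normal: θ₁ = 90° − 80.8° = 9.2°.
sin θ₁/V₁ = sin θ₂/V₂ ⇒ sin θ₂ = 4784·sin 9.2°/1603 = 4784·0.1599/1603 = 0.4772.
θ₂ = arcsin 0.4772 = 28.50° from the normal.
From the interface: 90° − 28.50° = 61.50°.

61.5°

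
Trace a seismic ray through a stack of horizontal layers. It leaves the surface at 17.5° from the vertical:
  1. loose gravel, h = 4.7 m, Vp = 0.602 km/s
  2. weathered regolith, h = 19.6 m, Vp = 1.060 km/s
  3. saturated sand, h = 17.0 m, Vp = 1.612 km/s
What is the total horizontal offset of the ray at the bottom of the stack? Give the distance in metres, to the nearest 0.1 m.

Apply Snell's law at each interface; in layer i the horizontal offset is hᵢ·tan θᵢ.
Layer 1: θ = 17.50°; offset = 4.7·tan 17.50° = 1.482 m.
Layer 2: sin θ = 1.060·sin 17.5°/0.602 = 0.5295, θ = 31.97°; offset = 19.6·tan 31.97° = 12.233 m.
Layer 3: sin θ = 1.612·sin 17.5°/0.602 = 0.8052, θ = 53.63°; offset = 17.0·tan 53.63° = 23.084 m.
Total horizontal offset = 36.799 m.

36.8 m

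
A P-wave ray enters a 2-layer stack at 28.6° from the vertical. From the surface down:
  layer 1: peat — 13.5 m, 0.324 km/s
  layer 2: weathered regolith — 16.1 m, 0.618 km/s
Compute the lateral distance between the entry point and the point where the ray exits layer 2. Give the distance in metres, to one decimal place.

43.4 m

Apply Snell's law at each interface; in layer i the horizontal offset is hᵢ·tan θᵢ.
Layer 1: θ = 28.60°; offset = 13.5·tan 28.60° = 7.360 m.
Layer 2: sin θ = 0.618·sin 28.6°/0.324 = 0.9131, θ = 65.93°; offset = 16.1·tan 65.93° = 36.046 m.
Σ offsets = 43.406 m.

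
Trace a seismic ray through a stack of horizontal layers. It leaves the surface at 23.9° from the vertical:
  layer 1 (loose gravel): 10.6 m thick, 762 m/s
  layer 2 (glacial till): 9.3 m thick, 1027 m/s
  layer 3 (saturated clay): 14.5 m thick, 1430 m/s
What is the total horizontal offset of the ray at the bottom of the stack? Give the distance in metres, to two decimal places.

p = sin θ₁/V₁ = sin 23.9°/762 = 5.3168e-04 s/m is conserved through the stack.
Layer 1: θ = 23.90°; offset = 10.6·tan 23.90° = 4.6973 m.
Layer 2: sin θ = p·1027 = 0.5460 → θ = 33.10°; offset = 9.3·tan 33.10° = 6.0616 m.
Layer 3: sin θ = p·1430 = 0.7603 → θ = 49.49°; offset = 14.5·tan 49.49° = 16.9720 m.
Total horizontal offset = 27.7308 m.

27.73 m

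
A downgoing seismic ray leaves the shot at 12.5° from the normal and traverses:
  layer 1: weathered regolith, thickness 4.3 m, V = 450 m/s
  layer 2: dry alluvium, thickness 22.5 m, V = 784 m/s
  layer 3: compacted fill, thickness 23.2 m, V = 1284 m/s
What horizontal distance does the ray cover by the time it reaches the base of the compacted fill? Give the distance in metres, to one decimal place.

28.3 m

p = sin θ₁/V₁ = sin 12.5°/450 = 4.8098e-04 s/m is conserved through the stack.
Layer 1: θ = 12.50°; offset = 4.3·tan 12.50° = 0.953 m.
Layer 2: sin θ = p·784 = 0.3771 → θ = 22.15°; offset = 22.5·tan 22.15° = 9.161 m.
Layer 3: sin θ = p·1284 = 0.6176 → θ = 38.14°; offset = 23.2·tan 38.14° = 18.217 m.
Summing the layer offsets gives 28.331 m.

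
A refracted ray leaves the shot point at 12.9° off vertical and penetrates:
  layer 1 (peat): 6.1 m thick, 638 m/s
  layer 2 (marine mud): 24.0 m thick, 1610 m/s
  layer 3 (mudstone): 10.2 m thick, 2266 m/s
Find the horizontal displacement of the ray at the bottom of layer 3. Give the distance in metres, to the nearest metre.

31 m

Ray parameter p = sin 12.9° / 638 m/s = 3.4992e-04 s/m.
Layer 1: θ = 12.90°; offset = 6.1·tan 12.90° = 1.397 m.
Layer 2: sin θ = p·1610 = 0.5634 → θ = 34.29°; offset = 24.0·tan 34.29° = 16.365 m.
Layer 3: sin θ = p·2266 = 0.7929 → θ = 52.46°; offset = 10.2·tan 52.46° = 13.273 m.
Σ offsets = 31.036 m.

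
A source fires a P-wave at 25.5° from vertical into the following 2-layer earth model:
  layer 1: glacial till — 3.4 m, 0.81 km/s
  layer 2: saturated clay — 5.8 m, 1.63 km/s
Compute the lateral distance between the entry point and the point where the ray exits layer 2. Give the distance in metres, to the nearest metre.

p = sin θ₁/V₁ = sin 25.5°/0.81 = 5.3150e-01 s/km is conserved through the stack.
Layer 1: θ = 25.50°; offset = 3.4·tan 25.50° = 1.622 m.
Layer 2: sin θ = p·1.63 = 0.8663 → θ = 60.04°; offset = 5.8·tan 60.04° = 10.060 m.
Summing the layer offsets gives 11.682 m.

12 m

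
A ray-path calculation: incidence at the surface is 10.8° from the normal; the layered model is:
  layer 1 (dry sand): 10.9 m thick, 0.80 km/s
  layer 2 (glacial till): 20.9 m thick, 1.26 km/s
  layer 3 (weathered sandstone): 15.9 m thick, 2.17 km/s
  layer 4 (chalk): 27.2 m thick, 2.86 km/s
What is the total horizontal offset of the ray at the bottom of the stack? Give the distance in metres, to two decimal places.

42.46 m

p = sin θ₁/V₁ = sin 10.8°/0.80 = 2.3423e-01 s/km is conserved through the stack.
Layer 1: θ = 10.80°; offset = 10.9·tan 10.80° = 2.0793 m.
Layer 2: sin θ = p·1.26 = 0.2951 → θ = 17.17°; offset = 20.9·tan 17.17° = 6.4557 m.
Layer 3: sin θ = p·2.17 = 0.5083 → θ = 30.55°; offset = 15.9·tan 30.55° = 9.3841 m.
Layer 4: sin θ = p·2.86 = 0.6699 → θ = 42.06°; offset = 27.2·tan 42.06° = 24.5413 m.
Σ offsets = 42.4603 m.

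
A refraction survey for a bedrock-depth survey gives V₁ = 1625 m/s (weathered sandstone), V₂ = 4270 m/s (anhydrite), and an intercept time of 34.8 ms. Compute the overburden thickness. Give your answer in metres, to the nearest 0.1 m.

30.6 m

h = tᵢ·V₁·V₂ / (2·√(V₂²−V₁²)).
√(V₂²−V₁²) = √(4270² − 1625²) = 3948.7 m/s.
h = 0.0348 s × 1625 × 4270 / (2 × 3948.7) = 30.58 m.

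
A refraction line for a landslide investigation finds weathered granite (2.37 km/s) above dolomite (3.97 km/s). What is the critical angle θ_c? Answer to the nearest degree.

37°

At critical incidence the refracted ray runs along the interface (θ₂ = 90°), so sin θ_c = V₁/V₂.
θ_c = arcsin(2.37/3.97) = arcsin 0.5970 = 36.65°.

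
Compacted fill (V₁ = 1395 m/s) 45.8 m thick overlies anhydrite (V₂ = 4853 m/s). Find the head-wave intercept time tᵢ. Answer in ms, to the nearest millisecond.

63 ms

tᵢ = 2h·√(V₂²−V₁²)/(V₁V₂).
√(V₂²−V₁²) = √(4853²−1395²) = 4648.2 m/s.
tᵢ = 2·45.8·4648.2/(1395·4853) = 0.06289 s.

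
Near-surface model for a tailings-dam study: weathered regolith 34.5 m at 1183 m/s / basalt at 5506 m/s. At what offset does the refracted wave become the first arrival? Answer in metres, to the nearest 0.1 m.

x_cross = 2h·√((V₂+V₁)/(V₂−V₁)).
(V₂+V₁)/(V₂−V₁) = (5506+1183)/(5506−1183) = 1.5473; √ = 1.2439.
x_cross = 2·34.5·1.2439 = 85.83 m.

85.8 m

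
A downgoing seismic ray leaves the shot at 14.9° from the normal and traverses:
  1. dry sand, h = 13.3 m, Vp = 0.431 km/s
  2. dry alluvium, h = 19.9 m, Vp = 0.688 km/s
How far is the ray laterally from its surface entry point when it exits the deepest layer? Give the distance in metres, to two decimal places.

12.50 m

Ray parameter p = sin 14.9° / 0.431 km/s = 5.9660e-01 s/km.
Layer 1: θ = 14.90°; offset = 13.3·tan 14.90° = 3.5389 m.
Layer 2: sin θ = p·0.688 = 0.4105 → θ = 24.23°; offset = 19.9·tan 24.23° = 8.9574 m.
Total horizontal offset = 12.4963 m.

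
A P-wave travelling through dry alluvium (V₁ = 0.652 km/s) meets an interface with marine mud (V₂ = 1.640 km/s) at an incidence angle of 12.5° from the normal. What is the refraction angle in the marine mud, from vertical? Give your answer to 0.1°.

33.0°

Snell's law: sin θ₂ = (V₂/V₁)·sin θ₁ = (1.640/0.652)·sin 12.5° = 0.5444.
θ₂ = arcsin 0.5444 = 32.98° from the normal.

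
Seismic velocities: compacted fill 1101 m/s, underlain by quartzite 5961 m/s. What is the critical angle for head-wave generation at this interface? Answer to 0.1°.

10.6°

Critical incidence: sin θ_c = V₁/V₂ = 1101/5961 = 0.1847.
θ_c = arcsin 0.1847 = 10.64°.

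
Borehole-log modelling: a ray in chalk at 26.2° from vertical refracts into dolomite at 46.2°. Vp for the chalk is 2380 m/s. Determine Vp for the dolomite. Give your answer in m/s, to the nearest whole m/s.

3891 m/s

sin 26.2° = 0.4415; sin 46.2° = 0.7218.
V₂ = V₁·(sin θ₂/sin θ₁) = 2380·(0.7218/0.4415) = 3890.75 m/s.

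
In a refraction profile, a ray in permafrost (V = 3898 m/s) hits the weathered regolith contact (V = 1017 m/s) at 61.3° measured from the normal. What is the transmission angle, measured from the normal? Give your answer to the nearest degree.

13°

Snell's law: sin θ₂ = (V₂/V₁)·sin θ₁ = (1017/3898)·sin 61.3° = 0.2289.
θ₂ = sin⁻¹(0.2289) = 13.23° (from vertical).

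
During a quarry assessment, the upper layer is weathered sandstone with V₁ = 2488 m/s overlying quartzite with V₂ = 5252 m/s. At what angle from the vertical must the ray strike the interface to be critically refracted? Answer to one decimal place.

28.3°

At critical incidence the refracted ray runs along the interface (θ₂ = 90°), so sin θ_c = V₁/V₂.
θ_c = arcsin(2488/5252) = arcsin 0.4737 = 28.28°.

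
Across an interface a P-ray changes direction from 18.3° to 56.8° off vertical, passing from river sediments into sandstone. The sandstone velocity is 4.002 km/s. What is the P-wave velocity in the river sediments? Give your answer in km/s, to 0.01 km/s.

1.50 km/s

sin 18.3° = 0.3140; sin 56.8° = 0.8368.
V₁ = V₂·(sin θ₁/sin θ₂) = 4.002·(0.3140/0.8368) = 1.50 km/s.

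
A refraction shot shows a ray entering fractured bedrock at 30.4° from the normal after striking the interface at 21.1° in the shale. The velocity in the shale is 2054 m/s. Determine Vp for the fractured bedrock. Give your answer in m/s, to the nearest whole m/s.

2887 m/s

sin 21.1° = 0.3600; sin 30.4° = 0.5060.
V₂ = V₁·(sin θ₂/sin θ₁) = 2054·(0.5060/0.3600) = 2887.23 m/s.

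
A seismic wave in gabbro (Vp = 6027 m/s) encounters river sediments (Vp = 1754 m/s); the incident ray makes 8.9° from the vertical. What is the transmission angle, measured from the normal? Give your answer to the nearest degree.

3°

Snell's law: sin θ₂ = (V₂/V₁)·sin θ₁ = (1754/6027)·sin 8.9° = 0.0450.
θ₂ = sin⁻¹(0.0450) = 2.58° (from vertical).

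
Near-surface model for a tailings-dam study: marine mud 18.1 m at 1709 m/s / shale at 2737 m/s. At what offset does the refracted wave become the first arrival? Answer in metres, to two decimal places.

75.28 m

x_cross = 2h·√((V₂+V₁)/(V₂−V₁)).
(V₂+V₁)/(V₂−V₁) = (2737+1709)/(2737−1709) = 4.3249; √ = 2.0796.
x_cross = 2·18.1·2.0796 = 75.28 m.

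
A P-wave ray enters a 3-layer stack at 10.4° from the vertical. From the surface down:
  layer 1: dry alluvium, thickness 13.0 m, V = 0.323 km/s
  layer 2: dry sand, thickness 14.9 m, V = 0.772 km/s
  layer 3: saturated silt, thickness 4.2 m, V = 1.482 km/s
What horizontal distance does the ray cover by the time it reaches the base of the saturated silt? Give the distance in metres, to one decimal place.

Apply Snell's law at each interface; in layer i the horizontal offset is hᵢ·tan θᵢ.
Layer 1: θ = 10.40°; offset = 13.0·tan 10.40° = 2.386 m.
Layer 2: sin θ = 0.772·sin 10.4°/0.323 = 0.4315, θ = 25.56°; offset = 14.9·tan 25.56° = 7.126 m.
Layer 3: sin θ = 1.482·sin 10.4°/0.323 = 0.8283, θ = 55.92°; offset = 4.2·tan 55.92° = 6.208 m.
Σ offsets = 15.720 m.

15.7 m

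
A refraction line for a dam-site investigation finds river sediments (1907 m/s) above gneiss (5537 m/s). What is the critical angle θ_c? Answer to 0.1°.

20.1°

At critical incidence the refracted ray runs along the interface (θ₂ = 90°), so sin θ_c = V₁/V₂.
θ_c = arcsin(1907/5537) = arcsin 0.3444 = 20.15°.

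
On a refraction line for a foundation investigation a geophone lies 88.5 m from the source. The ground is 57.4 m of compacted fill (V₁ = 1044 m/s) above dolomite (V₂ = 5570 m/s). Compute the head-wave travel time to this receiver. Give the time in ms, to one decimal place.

123.9 ms

θ_c = arcsin(V₁/V₂) = arcsin(1044/5570) = 10.80°, cos θ_c = 0.9823.
Intercept time tᵢ = 2h cos θ_c / V₁ = 2·57.4·0.9823/1044 = 0.10801 s.
t = x/V₂ + tᵢ = 88.5/5570 + 0.10801 = 0.12390 s.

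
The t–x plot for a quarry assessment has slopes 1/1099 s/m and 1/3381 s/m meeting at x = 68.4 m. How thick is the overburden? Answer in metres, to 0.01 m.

24.41 m

h = (x_cross/2)·√((V₂−V₁)/(V₂+V₁)).
(V₂−V₁)/(V₂+V₁) = (3381−1099)/(3381+1099) = 0.5094; √ = 0.7137.
h = (68.4/2)·0.7137 = 24.41 m.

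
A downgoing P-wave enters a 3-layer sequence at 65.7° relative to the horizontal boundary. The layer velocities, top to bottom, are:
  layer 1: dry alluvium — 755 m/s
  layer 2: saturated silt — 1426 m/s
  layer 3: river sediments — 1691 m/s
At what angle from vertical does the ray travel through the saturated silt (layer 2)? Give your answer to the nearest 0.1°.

From the normal: θ₁ = 90° − 65.7° = 24.3°.
Snell's law across each interface conserves sin θ / V, so sin θ_2 = V_2·sin θ₁/V₁.
sin θ_2 = 1426 × sin 24.3° / 755 = 0.7772.
θ_2 = arcsin 0.7772 = 51.01°.

51.0°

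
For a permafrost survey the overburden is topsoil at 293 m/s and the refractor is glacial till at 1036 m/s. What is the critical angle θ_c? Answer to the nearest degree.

Critical incidence: sin θ_c = V₁/V₂ = 293/1036 = 0.2828.
θ_c = arcsin 0.2828 = 16.43°.

16°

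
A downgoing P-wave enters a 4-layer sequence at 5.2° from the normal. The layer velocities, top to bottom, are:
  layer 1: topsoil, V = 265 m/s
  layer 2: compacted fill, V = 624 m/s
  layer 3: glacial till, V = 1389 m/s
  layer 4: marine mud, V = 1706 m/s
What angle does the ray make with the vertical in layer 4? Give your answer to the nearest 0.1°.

35.7°

Snell's law across each interface conserves sin θ / V, so sin θ_4 = V_4·sin θ₁/V₁.
sin θ_4 = 1706 × sin 5.2° / 265 = 0.5835.
θ_4 = arcsin 0.5835 = 35.69°.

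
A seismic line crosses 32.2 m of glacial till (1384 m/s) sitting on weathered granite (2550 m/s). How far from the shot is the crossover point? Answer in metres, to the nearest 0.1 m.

x_cross = 2h·√((V₂+V₁)/(V₂−V₁)).
(V₂+V₁)/(V₂−V₁) = (2550+1384)/(2550−1384) = 3.3739; √ = 1.8368.
x_cross = 2·32.2·1.8368 = 118.29 m.

118.3 m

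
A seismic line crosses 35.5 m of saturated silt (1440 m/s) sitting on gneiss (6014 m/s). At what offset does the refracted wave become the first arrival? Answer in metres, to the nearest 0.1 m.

θ_c = arcsin(1440/6014) = 13.85°, so cos θ_c = 0.9709 and tᵢ = 2h cos θ_c/V₁ = 0.0479 s.
At crossover x/V₁ = x/V₂ + tᵢ ⇒ x = tᵢ/(1/V₁ − 1/V₂) = 0.04787/(6.9444e-04 − 1.6628e-04) = 90.64 m.

90.6 m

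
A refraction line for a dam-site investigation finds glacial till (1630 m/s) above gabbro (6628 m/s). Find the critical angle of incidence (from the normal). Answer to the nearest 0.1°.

Critical incidence: sin θ_c = V₁/V₂ = 1630/6628 = 0.2459.
θ_c = arcsin 0.2459 = 14.24°.

14.2°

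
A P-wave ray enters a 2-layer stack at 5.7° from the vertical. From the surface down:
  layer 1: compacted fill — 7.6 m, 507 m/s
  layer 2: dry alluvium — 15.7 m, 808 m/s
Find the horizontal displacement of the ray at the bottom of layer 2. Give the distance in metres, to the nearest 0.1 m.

3.3 m

Apply Snell's law at each interface; in layer i the horizontal offset is hᵢ·tan θᵢ.
Layer 1: θ = 5.70°; offset = 7.6·tan 5.70° = 0.759 m.
Layer 2: sin θ = 808·sin 5.7°/507 = 0.1583, θ = 9.11°; offset = 15.7·tan 9.11° = 2.517 m.
Summing the layer offsets gives 3.275 m.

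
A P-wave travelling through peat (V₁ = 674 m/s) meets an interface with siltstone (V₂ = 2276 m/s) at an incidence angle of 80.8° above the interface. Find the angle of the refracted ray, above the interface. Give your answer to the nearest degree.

Convert to the normal: θ₁ = 90° − 80.8° = 9.2°.
sin θ₁/V₁ = sin θ₂/V₂ ⇒ sin θ₂ = 2276·sin 9.2°/674 = 2276·0.1599/674 = 0.5399.
θ₂ = sin⁻¹(0.5399) = 32.68° (from vertical).
From the interface: 90° − 32.68° = 57.32°.

57°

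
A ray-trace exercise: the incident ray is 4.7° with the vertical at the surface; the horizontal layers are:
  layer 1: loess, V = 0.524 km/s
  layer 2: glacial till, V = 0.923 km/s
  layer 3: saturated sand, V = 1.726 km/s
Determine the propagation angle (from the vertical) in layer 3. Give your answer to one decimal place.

Snell's law across each interface conserves sin θ / V, so sin θ_3 = V_3·sin θ₁/V₁.
sin θ_3 = 1.726 × sin 4.7° / 0.524 = 0.2699.
θ_3 = arcsin 0.2699 = 15.66°.

15.7°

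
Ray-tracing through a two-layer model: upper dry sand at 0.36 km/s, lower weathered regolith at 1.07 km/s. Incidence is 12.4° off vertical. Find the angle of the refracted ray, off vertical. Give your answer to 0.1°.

39.7°

sin θ₁/V₁ = sin θ₂/V₂ ⇒ sin θ₂ = 1.07·sin 12.4°/0.36 = 1.07·0.2147/0.36 = 0.6382.
θ₂ = sin⁻¹(0.6382) = 39.66° (from vertical).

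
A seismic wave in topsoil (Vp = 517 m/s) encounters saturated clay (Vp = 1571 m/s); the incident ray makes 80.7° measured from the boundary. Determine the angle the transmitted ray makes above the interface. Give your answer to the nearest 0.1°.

60.6°

Angle from the normal: 90° − 80.7° = 9.3°.
sin θ₁/V₁ = sin θ₂/V₂ ⇒ sin θ₂ = 1571·sin 9.3°/517 = 1571·0.1616/517 = 0.4911.
θ₂ = arcsin 0.4911 = 29.41° from the normal.
From the interface: 90° − 29.41° = 60.59°.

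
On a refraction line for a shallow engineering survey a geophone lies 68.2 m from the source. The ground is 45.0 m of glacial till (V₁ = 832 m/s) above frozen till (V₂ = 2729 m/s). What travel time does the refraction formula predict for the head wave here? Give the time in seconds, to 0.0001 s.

t = x/V₂ + 2h·√(V₂²−V₁²)/(V₁V₂).
√(V₂²−V₁²) = √(2729²−832²) = 2599.1 m/s; delay term = 2·45.0·2599.1/(832·2729) = 0.10302 s.
t = 68.2/2729 + 0.10302 = 0.12801 s.

0.1280 s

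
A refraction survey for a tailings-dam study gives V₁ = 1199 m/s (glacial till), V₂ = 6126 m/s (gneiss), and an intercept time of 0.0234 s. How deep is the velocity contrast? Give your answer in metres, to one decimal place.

14.3 m

θ_c = arcsin(1199/6126) = 11.29°; cos θ_c = 0.9807.
tᵢ = 2h cos θ_c/V₁ ⇒ h = tᵢ·V₁/(2 cos θ_c) = 0.0234·1199/(2·0.9807) = 14.30 m.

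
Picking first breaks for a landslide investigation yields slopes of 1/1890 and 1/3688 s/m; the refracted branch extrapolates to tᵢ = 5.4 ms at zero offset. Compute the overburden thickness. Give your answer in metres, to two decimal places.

θ_c = arcsin(1890/3688) = 30.83°; cos θ_c = 0.8587.
tᵢ = 2h cos θ_c/V₁ ⇒ h = tᵢ·V₁/(2 cos θ_c) = 0.0054·1890/(2·0.8587) = 5.94 m.

5.94 m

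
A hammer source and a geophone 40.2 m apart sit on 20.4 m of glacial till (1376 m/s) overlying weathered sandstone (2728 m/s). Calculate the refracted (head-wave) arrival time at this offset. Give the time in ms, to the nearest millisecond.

θ_c = arcsin(V₁/V₂) = arcsin(1376/2728) = 30.29°, cos θ_c = 0.8635.
Intercept time tᵢ = 2h cos θ_c / V₁ = 2·20.4·0.8635/1376 = 0.02560 s.
t = x/V₂ + tᵢ = 40.2/2728 + 0.02560 = 0.04034 s.

40 ms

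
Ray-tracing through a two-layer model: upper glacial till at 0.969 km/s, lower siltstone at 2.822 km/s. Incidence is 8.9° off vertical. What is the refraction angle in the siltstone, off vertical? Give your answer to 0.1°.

sin θ₁/V₁ = sin θ₂/V₂ ⇒ sin θ₂ = 2.822·sin 8.9°/0.969 = 2.822·0.1547/0.969 = 0.4506.
θ₂ = sin⁻¹(0.4506) = 26.78° (from vertical).

26.8°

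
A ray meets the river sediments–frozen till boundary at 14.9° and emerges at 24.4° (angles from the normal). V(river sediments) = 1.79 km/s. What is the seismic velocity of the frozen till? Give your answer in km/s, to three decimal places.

2.876 km/s

Snell's law: sin 14.9°/V₁ = sin 24.4°/V₂.
V₂ = V₁·sin 24.4°/sin 14.9° = 1.79 × 1.6066 = 2.876 km/s.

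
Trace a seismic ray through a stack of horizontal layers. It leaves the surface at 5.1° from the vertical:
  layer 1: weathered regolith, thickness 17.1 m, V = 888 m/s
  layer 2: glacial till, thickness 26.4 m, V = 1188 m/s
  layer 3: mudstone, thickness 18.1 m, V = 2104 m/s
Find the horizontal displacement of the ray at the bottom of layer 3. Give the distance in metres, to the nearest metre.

9 m

Apply Snell's law at each interface; in layer i the horizontal offset is hᵢ·tan θᵢ.
Layer 1: θ = 5.10°; offset = 17.1·tan 5.10° = 1.526 m.
Layer 2: sin θ = 1188·sin 5.1°/888 = 0.1189, θ = 6.83°; offset = 26.4·tan 6.83° = 3.162 m.
Layer 3: sin θ = 2104·sin 5.1°/888 = 0.2106, θ = 12.16°; offset = 18.1·tan 12.16° = 3.900 m.
Total horizontal offset = 8.588 m.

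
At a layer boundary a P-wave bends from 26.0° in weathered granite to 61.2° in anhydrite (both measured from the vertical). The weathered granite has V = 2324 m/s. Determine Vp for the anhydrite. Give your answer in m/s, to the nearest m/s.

4646 m/s

Snell's law: sin 26.0°/V₁ = sin 61.2°/V₂.
V₂ = V₁·sin 61.2°/sin 26.0° = 2324 × 1.9990 = 4645.69 m/s.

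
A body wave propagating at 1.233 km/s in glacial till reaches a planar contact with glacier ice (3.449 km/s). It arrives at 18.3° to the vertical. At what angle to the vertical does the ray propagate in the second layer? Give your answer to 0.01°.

sin θ₁/V₁ = sin θ₂/V₂ ⇒ sin θ₂ = 3.449·sin 18.3°/1.233 = 3.449·0.3140/1.233 = 0.8783.
θ₂ = arcsin 0.8783 = 61.44° from the normal.

61.44°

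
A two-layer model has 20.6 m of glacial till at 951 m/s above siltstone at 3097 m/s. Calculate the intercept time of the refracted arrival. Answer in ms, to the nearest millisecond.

tᵢ = 2h·√(V₂²−V₁²)/(V₁V₂).
√(V₂²−V₁²) = √(3097²−951²) = 2947.4 m/s.
tᵢ = 2·20.6·2947.4/(951·3097) = 0.04123 s.

41 ms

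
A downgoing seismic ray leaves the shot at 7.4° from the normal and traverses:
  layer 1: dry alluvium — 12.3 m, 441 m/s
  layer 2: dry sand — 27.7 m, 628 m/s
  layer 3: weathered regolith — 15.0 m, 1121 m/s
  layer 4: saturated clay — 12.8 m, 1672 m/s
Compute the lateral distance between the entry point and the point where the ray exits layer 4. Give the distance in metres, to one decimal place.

Apply Snell's law at each interface; in layer i the horizontal offset is hᵢ·tan θᵢ.
Layer 1: θ = 7.40°; offset = 12.3·tan 7.40° = 1.597 m.
Layer 2: sin θ = 628·sin 7.4°/441 = 0.1834, θ = 10.57°; offset = 27.7·tan 10.57° = 5.168 m.
Layer 3: sin θ = 1121·sin 7.4°/441 = 0.3274, θ = 19.11°; offset = 15.0·tan 19.11° = 5.197 m.
Layer 4: sin θ = 1672·sin 7.4°/441 = 0.4883, θ = 29.23°; offset = 12.8·tan 29.23° = 7.162 m.
Σ offsets = 19.125 m.

19.1 m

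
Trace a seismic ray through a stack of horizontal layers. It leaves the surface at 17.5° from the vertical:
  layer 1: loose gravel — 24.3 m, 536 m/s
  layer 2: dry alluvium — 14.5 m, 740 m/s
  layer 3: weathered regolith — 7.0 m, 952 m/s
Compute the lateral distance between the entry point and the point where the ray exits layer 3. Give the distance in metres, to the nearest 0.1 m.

p = sin θ₁/V₁ = sin 17.5°/536 = 5.6102e-04 s/m is conserved through the stack.
Layer 1: θ = 17.50°; offset = 24.3·tan 17.50° = 7.662 m.
Layer 2: sin θ = p·740 = 0.4152 → θ = 24.53°; offset = 14.5·tan 24.53° = 6.617 m.
Layer 3: sin θ = p·952 = 0.5341 → θ = 32.28°; offset = 7.0·tan 32.28° = 4.422 m.
Summing the layer offsets gives 18.701 m.

18.7 m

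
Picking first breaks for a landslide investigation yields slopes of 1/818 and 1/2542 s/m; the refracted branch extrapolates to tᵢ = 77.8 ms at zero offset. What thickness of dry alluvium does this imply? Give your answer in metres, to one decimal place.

θ_c = arcsin(818/2542) = 18.77°; cos θ_c = 0.9468.
tᵢ = 2h cos θ_c/V₁ ⇒ h = tᵢ·V₁/(2 cos θ_c) = 0.0778·818/(2·0.9468) = 33.61 m.

33.6 m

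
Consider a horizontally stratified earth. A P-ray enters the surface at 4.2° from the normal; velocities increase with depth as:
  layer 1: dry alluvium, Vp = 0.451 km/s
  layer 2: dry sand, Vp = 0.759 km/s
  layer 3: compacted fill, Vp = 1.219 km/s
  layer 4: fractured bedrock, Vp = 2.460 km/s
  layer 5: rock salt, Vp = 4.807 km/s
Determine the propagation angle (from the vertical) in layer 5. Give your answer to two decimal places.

Ray parameter p = sin 4.2° / 0.451 = 1.6239e-01 s/km.
sin θ_5 = p·V_5 = 1.6239e-01 × 4.807 = 0.7806.
θ_5 = arcsin 0.7806 = 51.32°.

51.32°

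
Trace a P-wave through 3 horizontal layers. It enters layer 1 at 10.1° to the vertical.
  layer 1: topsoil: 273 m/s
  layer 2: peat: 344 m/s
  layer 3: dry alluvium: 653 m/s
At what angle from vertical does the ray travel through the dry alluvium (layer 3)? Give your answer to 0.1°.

24.8°

Snell's law across each interface conserves sin θ / V, so sin θ_3 = V_3·sin θ₁/V₁.
sin θ_3 = 653 × sin 10.1° / 273 = 0.4195.
θ_3 = 24.80° from the vertical.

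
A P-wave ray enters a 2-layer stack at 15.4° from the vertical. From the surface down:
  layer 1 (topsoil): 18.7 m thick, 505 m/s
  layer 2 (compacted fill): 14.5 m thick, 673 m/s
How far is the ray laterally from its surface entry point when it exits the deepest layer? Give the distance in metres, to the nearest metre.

Apply Snell's law at each interface; in layer i the horizontal offset is hᵢ·tan θᵢ.
Layer 1: θ = 15.40°; offset = 18.7·tan 15.40° = 5.151 m.
Layer 2: sin θ = 673·sin 15.4°/505 = 0.3539, θ = 20.73°; offset = 14.5·tan 20.73° = 5.487 m.
Total horizontal offset = 10.637 m.

11 m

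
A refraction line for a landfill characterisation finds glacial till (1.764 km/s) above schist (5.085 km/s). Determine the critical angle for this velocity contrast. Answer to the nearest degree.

At critical incidence the refracted ray runs along the interface (θ₂ = 90°), so sin θ_c = V₁/V₂.
θ_c = arcsin(1.764/5.085) = arcsin 0.3469 = 20.30°.

20°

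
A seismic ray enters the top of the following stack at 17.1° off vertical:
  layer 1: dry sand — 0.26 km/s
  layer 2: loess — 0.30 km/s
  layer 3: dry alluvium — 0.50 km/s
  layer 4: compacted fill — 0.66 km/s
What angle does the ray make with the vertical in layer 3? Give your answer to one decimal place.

Snell's law across each interface conserves sin θ / V, so sin θ_3 = V_3·sin θ₁/V₁.
sin θ_3 = 0.50 × sin 17.1° / 0.26 = 0.5655.
θ_3 = arcsin 0.5655 = 34.43°.

34.4°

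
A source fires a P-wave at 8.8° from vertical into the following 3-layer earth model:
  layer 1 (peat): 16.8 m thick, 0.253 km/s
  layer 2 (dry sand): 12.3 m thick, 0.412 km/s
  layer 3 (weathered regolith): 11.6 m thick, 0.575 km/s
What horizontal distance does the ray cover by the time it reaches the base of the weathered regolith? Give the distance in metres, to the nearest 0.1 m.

Apply Snell's law at each interface; in layer i the horizontal offset is hᵢ·tan θᵢ.
Layer 1: θ = 8.80°; offset = 16.8·tan 8.80° = 2.601 m.
Layer 2: sin θ = 0.412·sin 8.8°/0.253 = 0.2491, θ = 14.43°; offset = 12.3·tan 14.43° = 3.164 m.
Layer 3: sin θ = 0.575·sin 8.8°/0.253 = 0.3477, θ = 20.35°; offset = 11.6·tan 20.35° = 4.302 m.
Summing the layer offsets gives 10.067 m.

10.1 m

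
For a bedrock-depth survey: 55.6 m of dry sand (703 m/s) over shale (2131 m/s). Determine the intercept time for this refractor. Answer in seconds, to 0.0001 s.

0.1493 s

θ_c = arcsin(V₁/V₂) = arcsin(703/2131) = 19.26°; cos θ_c = 0.9440.
tᵢ = 2h·cos θ_c / V₁ = 2·55.6·0.9440 / 703 = 0.14932 s.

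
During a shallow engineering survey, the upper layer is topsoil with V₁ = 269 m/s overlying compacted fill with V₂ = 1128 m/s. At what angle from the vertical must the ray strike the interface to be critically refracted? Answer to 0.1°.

13.8°

Critical incidence: sin θ_c = V₁/V₂ = 269/1128 = 0.2385.
θ_c = arcsin 0.2385 = 13.80°.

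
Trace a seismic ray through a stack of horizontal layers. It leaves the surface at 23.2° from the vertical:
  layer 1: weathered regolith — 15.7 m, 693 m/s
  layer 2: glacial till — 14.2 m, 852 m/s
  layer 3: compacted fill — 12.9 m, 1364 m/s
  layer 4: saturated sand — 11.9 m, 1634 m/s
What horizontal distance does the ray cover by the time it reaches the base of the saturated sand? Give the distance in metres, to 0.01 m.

Apply Snell's law at each interface; in layer i the horizontal offset is hᵢ·tan θᵢ.
Layer 1: θ = 23.20°; offset = 15.7·tan 23.20° = 6.7290 m.
Layer 2: sin θ = 852·sin 23.2°/693 = 0.4843, θ = 28.97°; offset = 14.2·tan 28.97° = 7.8609 m.
Layer 3: sin θ = 1364·sin 23.2°/693 = 0.7754, θ = 50.84°; offset = 12.9·tan 50.84° = 15.8391 m.
Layer 4: sin θ = 1634·sin 23.2°/693 = 0.9289, θ = 68.26°; offset = 11.9·tan 68.26° = 29.8398 m.
Σ offsets = 60.2689 m.

60.27 m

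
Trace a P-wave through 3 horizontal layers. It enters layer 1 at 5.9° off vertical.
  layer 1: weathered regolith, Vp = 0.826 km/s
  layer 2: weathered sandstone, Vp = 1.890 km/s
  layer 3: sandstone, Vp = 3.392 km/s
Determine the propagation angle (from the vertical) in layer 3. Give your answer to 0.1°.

Ray parameter p = sin 5.9° / 0.826 = 1.2445e-01 s/km.
sin θ_3 = p·V_3 = 1.2445e-01 × 3.392 = 0.4221.
θ_3 = arcsin 0.4221 = 24.97°.

25.0°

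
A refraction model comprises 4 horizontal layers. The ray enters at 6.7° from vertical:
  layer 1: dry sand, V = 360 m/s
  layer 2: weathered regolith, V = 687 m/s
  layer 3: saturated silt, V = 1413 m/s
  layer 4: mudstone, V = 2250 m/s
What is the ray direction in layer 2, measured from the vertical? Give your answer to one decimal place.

Snell's law across each interface conserves sin θ / V, so sin θ_2 = V_2·sin θ₁/V₁.
sin θ_2 = 687 × sin 6.7° / 360 = 0.2226.
θ_2 = arcsin 0.2226 = 12.86°.

12.9°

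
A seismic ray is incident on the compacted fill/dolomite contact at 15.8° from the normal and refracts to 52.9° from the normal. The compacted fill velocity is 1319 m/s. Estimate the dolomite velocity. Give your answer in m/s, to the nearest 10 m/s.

sin 15.8° = 0.2723; sin 52.9° = 0.7976.
V₂ = V₁·(sin θ₂/sin θ₁) = 1319·(0.7976/0.2723) = 3863.71 m/s.

3860 m/s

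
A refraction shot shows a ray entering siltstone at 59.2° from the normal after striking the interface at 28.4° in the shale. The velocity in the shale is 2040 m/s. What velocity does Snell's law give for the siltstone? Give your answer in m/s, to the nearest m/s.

3684 m/s

sin 28.4° = 0.4756; sin 59.2° = 0.8590.
V₂ = V₁·(sin θ₂/sin θ₁) = 2040·(0.8590/0.4756) = 3684.17 m/s.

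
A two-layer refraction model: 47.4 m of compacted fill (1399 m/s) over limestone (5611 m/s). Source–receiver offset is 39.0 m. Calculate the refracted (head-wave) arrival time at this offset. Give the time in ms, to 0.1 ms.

72.6 ms

t = x/V₂ + 2h·√(V₂²−V₁²)/(V₁V₂).
√(V₂²−V₁²) = √(5611²−1399²) = 5433.8 m/s; delay term = 2·47.4·5433.8/(1399·5611) = 0.06562 s.
t = 39.0/5611 + 0.06562 = 0.07257 s.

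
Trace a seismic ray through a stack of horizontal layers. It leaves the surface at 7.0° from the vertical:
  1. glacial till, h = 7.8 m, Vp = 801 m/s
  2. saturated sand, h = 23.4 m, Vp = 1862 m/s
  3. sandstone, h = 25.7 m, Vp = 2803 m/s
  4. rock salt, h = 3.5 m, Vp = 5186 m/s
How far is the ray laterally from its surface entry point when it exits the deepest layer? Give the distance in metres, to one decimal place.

p = sin θ₁/V₁ = sin 7.0°/801 = 1.5215e-04 s/m is conserved through the stack.
Layer 1: θ = 7.00°; offset = 7.8·tan 7.00° = 0.958 m.
Layer 2: sin θ = p·1862 = 0.2833 → θ = 16.46°; offset = 23.4·tan 16.46° = 6.912 m.
Layer 3: sin θ = p·2803 = 0.4265 → θ = 25.24°; offset = 25.7·tan 25.24° = 12.117 m.
Layer 4: sin θ = p·5186 = 0.7890 → θ = 52.10°; offset = 3.5·tan 52.10° = 4.495 m.
Summing the layer offsets gives 24.483 m.

24.5 m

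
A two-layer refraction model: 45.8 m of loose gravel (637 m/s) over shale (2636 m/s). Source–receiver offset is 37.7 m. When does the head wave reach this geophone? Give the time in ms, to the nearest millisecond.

t = x/V₂ + 2h·√(V₂²−V₁²)/(V₁V₂).
√(V₂²−V₁²) = √(2636²−637²) = 2557.9 m/s; delay term = 2·45.8·2557.9/(637·2636) = 0.13954 s.
t = 37.7/2636 + 0.13954 = 0.15384 s.

154 ms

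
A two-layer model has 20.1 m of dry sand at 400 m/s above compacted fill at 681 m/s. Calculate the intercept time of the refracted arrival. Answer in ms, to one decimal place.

81.3 ms

θ_c = arcsin(V₁/V₂) = arcsin(400/681) = 35.97°; cos θ_c = 0.8093.
tᵢ = 2h·cos θ_c / V₁ = 2·20.1·0.8093 / 400 = 0.08134 s.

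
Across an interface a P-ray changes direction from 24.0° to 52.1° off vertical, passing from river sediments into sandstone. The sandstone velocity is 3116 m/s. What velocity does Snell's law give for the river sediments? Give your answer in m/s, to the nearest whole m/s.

1606 m/s

sin 24.0° = 0.4067; sin 52.1° = 0.7891.
V₁ = V₂·(sin θ₁/sin θ₂) = 3116·(0.4067/0.7891) = 1606.16 m/s.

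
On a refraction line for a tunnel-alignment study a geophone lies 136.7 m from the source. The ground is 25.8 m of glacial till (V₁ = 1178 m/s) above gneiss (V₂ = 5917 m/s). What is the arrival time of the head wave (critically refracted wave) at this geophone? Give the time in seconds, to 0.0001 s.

t = x/V₂ + 2h·√(V₂²−V₁²)/(V₁V₂).
√(V₂²−V₁²) = √(5917²−1178²) = 5798.6 m/s; delay term = 2·25.8·5798.6/(1178·5917) = 0.04293 s.
t = 136.7/5917 + 0.04293 = 0.06603 s.

0.0660 s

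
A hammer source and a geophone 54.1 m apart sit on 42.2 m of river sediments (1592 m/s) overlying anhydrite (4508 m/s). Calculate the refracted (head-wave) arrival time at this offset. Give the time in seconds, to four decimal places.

0.0616 s

t = x/V₂ + 2h·√(V₂²−V₁²)/(V₁V₂).
√(V₂²−V₁²) = √(4508²−1592²) = 4217.5 m/s; delay term = 2·42.2·4217.5/(1592·4508) = 0.04960 s.
t = 54.1/4508 + 0.04960 = 0.06160 s.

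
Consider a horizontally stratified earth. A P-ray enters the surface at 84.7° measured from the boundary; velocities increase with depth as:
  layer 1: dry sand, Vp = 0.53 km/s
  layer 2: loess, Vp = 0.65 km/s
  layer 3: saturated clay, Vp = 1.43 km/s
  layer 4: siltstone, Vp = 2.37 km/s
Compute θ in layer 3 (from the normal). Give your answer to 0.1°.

From the normal: θ₁ = 90° − 84.7° = 5.3°.
Snell's law across each interface conserves sin θ / V, so sin θ_3 = V_3·sin θ₁/V₁.
sin θ_3 = 1.43 × sin 5.3° / 0.53 = 0.2492.
θ_3 = arcsin 0.2492 = 14.43°.

14.4°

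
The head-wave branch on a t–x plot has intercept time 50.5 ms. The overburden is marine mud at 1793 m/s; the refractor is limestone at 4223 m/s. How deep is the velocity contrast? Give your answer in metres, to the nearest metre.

θ_c = arcsin(1793/4223) = 25.12°; cos θ_c = 0.9054.
tᵢ = 2h cos θ_c/V₁ ⇒ h = tᵢ·V₁/(2 cos θ_c) = 0.0505·1793/(2·0.9054) = 50.00 m.

50 m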